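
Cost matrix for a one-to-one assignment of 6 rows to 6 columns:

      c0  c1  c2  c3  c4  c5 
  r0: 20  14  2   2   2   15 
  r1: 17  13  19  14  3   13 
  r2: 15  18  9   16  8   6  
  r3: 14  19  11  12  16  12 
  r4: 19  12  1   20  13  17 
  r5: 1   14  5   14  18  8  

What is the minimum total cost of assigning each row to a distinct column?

Minimum assignment cost: 32

optimal assignment: row0→col3 (cost 2), row1→col4 (cost 3), row2→col5 (cost 6), row3→col1 (cost 19), row4→col2 (cost 1), row5→col0 (cost 1)
total = 2 + 3 + 6 + 19 + 1 + 1 = 32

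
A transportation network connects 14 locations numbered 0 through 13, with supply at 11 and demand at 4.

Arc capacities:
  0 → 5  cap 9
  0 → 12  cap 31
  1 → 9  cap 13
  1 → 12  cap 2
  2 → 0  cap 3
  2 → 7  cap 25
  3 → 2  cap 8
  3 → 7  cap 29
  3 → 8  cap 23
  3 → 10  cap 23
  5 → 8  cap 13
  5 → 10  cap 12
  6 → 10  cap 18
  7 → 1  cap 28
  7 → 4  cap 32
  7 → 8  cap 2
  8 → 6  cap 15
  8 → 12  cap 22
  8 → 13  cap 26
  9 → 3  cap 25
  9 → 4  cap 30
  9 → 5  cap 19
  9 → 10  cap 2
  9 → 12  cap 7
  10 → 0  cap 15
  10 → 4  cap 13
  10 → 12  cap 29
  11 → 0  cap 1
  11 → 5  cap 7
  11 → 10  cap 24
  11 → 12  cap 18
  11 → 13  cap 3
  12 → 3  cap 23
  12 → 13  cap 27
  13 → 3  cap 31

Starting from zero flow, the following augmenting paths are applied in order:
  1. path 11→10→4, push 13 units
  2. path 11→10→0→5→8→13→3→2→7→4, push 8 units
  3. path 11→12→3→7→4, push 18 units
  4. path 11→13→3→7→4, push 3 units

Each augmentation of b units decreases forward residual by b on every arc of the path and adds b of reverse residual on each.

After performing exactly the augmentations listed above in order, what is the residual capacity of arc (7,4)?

after path 1 (11→10→4, push 13): res(7,4)=32
after path 2 (11→10→0→5→8→13→3→2→7→4, push 8): res(7,4)=24
after path 3 (11→12→3→7→4, push 18): res(7,4)=6
after path 4 (11→13→3→7→4, push 3): res(7,4)=3

Residual capacity of (7,4): 3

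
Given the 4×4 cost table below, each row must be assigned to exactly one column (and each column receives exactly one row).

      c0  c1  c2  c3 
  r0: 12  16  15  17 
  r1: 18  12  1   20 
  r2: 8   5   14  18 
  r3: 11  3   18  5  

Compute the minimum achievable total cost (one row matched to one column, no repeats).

Minimum assignment cost: 23

optimal assignment: row0→col0 (cost 12), row1→col2 (cost 1), row2→col1 (cost 5), row3→col3 (cost 5)
total = 12 + 1 + 5 + 5 = 23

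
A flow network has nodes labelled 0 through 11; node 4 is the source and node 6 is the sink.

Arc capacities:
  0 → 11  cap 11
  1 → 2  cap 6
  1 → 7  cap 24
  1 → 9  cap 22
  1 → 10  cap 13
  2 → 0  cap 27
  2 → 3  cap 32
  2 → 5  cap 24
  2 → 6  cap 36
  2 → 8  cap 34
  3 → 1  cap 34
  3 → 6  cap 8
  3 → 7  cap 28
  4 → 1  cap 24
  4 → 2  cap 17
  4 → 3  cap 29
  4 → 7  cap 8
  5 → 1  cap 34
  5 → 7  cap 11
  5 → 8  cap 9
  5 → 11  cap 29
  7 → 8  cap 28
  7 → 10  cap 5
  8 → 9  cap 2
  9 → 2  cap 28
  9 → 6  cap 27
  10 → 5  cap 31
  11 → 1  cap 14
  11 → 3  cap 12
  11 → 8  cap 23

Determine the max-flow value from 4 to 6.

Maximum flow value: 55

augment #1: 4→2→6 bottleneck 17, total now 17
augment #2: 4→3→6 bottleneck 8, total now 25
augment #3: 4→1→2→6 bottleneck 6, total now 31
augment #4: 4→1→9→6 bottleneck 18, total now 49
augment #5: 4→3→1→9→6 bottleneck 4, total now 53
augment #6: 4→7→8→9→6 bottleneck 2, total now 55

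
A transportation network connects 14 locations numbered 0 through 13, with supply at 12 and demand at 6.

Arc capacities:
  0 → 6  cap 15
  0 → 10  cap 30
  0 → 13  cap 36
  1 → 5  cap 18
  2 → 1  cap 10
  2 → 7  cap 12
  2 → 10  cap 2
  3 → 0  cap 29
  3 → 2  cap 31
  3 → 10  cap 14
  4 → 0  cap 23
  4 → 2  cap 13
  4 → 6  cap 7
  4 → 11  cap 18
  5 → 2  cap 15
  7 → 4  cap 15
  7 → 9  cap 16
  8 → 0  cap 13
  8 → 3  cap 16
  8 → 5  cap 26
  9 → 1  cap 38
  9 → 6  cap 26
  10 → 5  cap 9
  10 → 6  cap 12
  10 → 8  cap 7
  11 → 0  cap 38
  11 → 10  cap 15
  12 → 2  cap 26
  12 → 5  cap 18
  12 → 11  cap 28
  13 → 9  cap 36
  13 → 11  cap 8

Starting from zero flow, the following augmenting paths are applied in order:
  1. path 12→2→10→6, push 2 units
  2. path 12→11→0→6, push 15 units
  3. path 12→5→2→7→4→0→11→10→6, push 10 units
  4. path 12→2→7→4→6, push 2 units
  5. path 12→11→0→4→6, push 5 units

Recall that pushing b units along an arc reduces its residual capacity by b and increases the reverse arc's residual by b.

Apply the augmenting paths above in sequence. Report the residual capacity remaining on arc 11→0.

after path 1 (12→2→10→6, push 2): res(11,0)=38
after path 2 (12→11→0→6, push 15): res(11,0)=23
after path 3 (12→5→2→7→4→0→11→10→6, push 10): res(11,0)=33
after path 4 (12→2→7→4→6, push 2): res(11,0)=33
after path 5 (12→11→0→4→6, push 5): res(11,0)=28

Residual capacity of (11,0): 28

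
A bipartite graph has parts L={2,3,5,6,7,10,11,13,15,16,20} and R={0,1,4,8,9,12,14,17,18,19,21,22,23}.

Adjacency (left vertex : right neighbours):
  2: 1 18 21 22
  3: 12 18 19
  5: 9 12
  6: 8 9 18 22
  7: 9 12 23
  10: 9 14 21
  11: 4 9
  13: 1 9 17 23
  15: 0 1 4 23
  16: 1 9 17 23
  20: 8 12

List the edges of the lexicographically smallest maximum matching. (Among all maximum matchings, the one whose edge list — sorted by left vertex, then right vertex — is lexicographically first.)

|M| = 11 (so the lex-smallest maximum matching has 11 edges)
process left vertices in ascending order; for each, take the smallest-labelled available neighbour that still permits 11 edges overall, or leave it unmatched if none does
lex-smallest matching: {2-1, 3-18, 5-9, 6-22, 7-12, 10-14, 11-4, 13-17, 15-0, 16-23, 20-8}

Lex-smallest maximum matching: {(2,1), (3,18), (5,9), (6,22), (7,12), (10,14), (11,4), (13,17), (15,0), (16,23), (20,8)}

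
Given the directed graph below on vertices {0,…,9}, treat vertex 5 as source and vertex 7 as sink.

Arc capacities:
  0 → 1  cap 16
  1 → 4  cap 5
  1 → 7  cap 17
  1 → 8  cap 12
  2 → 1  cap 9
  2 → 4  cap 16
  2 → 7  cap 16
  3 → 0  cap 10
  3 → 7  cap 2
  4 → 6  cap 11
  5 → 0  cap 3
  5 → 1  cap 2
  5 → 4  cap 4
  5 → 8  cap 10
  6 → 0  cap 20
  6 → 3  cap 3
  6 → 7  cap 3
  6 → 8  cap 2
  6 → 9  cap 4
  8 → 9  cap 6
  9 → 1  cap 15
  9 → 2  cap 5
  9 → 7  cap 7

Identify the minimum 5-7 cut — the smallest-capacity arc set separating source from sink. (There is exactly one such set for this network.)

Min-cut arcs: {(5,0), (5,1), (5,4), (8,9)} (total capacity 15)

augment #1: 5→1→7 push 2
augment #2: 5→0→1→7 push 3
augment #3: 5→4→6→7 push 3
augment #4: 5→8→9→7 push 6
augment #5: 5→4→6→3→7 push 1
max flow = 15; residual-reachable set from 5 gives S-side
cut edges (S→T): {(5,0), (5,1), (5,4), (8,9)} total cap 15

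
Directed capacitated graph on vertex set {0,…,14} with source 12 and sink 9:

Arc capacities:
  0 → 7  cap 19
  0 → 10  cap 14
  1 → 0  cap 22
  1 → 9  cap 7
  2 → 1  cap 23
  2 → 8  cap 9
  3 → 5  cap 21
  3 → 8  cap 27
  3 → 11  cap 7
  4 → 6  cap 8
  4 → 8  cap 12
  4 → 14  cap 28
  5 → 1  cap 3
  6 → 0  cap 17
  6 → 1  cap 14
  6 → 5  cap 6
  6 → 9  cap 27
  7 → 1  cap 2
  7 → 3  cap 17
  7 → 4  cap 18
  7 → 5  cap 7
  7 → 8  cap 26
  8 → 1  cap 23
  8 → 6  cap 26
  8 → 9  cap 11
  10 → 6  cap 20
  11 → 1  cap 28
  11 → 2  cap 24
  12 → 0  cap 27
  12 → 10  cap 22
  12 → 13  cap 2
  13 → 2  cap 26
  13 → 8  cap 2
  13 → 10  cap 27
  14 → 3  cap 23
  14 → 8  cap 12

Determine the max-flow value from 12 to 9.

Maximum flow value: 41

augment #1: 12→10→6→9 bottleneck 20, total now 20
augment #2: 12→13→8→9 bottleneck 2, total now 22
augment #3: 12→0→7→1→9 bottleneck 2, total now 24
augment #4: 12→0→7→8→9 bottleneck 9, total now 33
augment #5: 12→0→7→4→6→9 bottleneck 7, total now 40
augment #6: 12→0→7→5→1→9 bottleneck 1, total now 41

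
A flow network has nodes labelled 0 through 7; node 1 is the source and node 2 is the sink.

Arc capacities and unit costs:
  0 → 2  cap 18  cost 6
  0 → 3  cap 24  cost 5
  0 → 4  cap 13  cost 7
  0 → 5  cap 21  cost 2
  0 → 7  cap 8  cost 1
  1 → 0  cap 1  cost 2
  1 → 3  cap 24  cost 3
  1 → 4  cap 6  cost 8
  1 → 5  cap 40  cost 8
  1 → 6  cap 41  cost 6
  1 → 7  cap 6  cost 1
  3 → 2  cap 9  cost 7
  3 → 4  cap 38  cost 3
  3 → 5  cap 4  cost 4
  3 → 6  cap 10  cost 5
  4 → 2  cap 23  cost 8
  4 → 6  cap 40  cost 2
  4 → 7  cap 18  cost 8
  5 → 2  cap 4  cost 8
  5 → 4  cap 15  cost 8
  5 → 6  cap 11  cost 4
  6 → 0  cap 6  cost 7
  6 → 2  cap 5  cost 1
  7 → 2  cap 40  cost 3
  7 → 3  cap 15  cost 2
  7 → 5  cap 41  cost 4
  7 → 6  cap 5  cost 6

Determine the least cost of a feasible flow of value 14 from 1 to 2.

Minimum cost for 14 units: 85

shortest-cost path #1: 1→7→2 push 6 @ unit cost 4 (adds 24)
shortest-cost path #2: 1→0→7→2 push 1 @ unit cost 6 (adds 6)
shortest-cost path #3: 1→6→2 push 5 @ unit cost 7 (adds 35)
shortest-cost path #4: 1→3→2 push 2 @ unit cost 10 (adds 20)
total cost = 85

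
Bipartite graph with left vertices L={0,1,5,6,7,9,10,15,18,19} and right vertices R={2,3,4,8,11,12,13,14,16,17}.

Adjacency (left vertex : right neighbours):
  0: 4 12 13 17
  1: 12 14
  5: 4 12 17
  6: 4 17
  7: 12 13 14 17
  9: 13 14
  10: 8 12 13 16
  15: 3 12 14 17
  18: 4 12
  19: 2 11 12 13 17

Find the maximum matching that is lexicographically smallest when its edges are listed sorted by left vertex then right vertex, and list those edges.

Lex-smallest maximum matching: {(0,4), (1,12), (5,17), (7,13), (9,14), (10,8), (15,3), (19,2)}

|M| = 8 (so the lex-smallest maximum matching has 8 edges)
process left vertices in ascending order; for each, take the smallest-labelled available neighbour that still permits 8 edges overall, or leave it unmatched if none does
lex-smallest matching: {0-4, 1-12, 5-17, 7-13, 9-14, 10-8, 15-3, 19-2}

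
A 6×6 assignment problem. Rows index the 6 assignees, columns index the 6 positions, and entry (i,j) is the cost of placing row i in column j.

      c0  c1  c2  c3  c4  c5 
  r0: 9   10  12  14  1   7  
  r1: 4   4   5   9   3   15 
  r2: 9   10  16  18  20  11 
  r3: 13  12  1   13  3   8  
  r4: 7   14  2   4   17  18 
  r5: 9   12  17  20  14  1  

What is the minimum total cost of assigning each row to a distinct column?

Minimum assignment cost: 20

optimal assignment: row0→col4 (cost 1), row1→col1 (cost 4), row2→col0 (cost 9), row3→col2 (cost 1), row4→col3 (cost 4), row5→col5 (cost 1)
total = 1 + 4 + 9 + 1 + 4 + 1 = 20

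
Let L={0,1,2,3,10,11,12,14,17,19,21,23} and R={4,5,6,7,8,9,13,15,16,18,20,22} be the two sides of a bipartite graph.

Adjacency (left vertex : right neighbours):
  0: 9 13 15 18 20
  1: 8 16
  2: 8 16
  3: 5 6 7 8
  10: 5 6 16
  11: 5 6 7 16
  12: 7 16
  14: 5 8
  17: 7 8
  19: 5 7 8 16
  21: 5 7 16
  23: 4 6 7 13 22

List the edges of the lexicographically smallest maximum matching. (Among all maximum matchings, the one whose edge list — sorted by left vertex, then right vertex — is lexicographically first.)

|M| = 7 (so the lex-smallest maximum matching has 7 edges)
process left vertices in ascending order; for each, take the smallest-labelled available neighbour that still permits 7 edges overall, or leave it unmatched if none does
lex-smallest matching: {0-9, 1-8, 2-16, 3-5, 10-6, 11-7, 23-4}

Lex-smallest maximum matching: {(0,9), (1,8), (2,16), (3,5), (10,6), (11,7), (23,4)}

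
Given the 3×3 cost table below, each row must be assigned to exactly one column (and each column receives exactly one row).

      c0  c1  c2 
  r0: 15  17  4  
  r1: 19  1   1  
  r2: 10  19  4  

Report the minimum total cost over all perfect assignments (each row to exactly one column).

optimal assignment: row0→col2 (cost 4), row1→col1 (cost 1), row2→col0 (cost 10)
total = 4 + 1 + 10 = 15

Minimum assignment cost: 15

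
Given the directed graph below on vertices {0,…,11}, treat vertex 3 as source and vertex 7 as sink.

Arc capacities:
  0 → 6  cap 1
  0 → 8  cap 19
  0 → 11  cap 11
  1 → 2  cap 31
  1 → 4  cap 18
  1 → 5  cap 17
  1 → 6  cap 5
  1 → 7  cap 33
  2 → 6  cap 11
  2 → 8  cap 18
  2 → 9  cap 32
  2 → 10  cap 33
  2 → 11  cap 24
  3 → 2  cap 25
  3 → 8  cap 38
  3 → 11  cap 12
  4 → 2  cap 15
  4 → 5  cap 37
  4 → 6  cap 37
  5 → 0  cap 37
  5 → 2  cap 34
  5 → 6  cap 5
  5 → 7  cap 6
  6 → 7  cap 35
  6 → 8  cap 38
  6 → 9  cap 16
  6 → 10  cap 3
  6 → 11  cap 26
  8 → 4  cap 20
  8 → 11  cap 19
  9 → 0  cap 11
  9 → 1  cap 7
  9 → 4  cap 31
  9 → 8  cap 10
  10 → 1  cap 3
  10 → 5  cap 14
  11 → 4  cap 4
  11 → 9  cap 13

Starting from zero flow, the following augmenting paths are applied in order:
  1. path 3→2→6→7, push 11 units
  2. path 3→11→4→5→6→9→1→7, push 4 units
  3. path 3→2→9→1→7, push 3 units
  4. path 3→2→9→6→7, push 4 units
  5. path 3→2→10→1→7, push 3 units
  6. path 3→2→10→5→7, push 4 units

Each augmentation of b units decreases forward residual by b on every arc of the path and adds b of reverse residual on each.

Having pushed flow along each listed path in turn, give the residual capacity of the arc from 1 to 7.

Residual capacity of (1,7): 23

after path 1 (3→2→6→7, push 11): res(1,7)=33
after path 2 (3→11→4→5→6→9→1→7, push 4): res(1,7)=29
after path 3 (3→2→9→1→7, push 3): res(1,7)=26
after path 4 (3→2→9→6→7, push 4): res(1,7)=26
after path 5 (3→2→10→1→7, push 3): res(1,7)=23
after path 6 (3→2→10→5→7, push 4): res(1,7)=23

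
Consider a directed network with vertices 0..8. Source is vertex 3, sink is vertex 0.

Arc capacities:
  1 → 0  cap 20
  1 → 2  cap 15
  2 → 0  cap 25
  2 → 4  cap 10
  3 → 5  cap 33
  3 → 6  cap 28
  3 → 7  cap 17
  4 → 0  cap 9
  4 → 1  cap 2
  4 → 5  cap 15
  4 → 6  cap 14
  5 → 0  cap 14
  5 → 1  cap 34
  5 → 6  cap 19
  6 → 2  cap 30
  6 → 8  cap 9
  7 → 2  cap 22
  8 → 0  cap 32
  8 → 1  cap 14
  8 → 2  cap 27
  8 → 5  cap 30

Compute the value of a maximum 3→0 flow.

augment #1: 3→5→0 bottleneck 14, total now 14
augment #2: 3→5→1→0 bottleneck 19, total now 33
augment #3: 3→6→2→0 bottleneck 25, total now 58
augment #4: 3→6→8→0 bottleneck 3, total now 61
augment #5: 3→7→2→4→0 bottleneck 9, total now 70
augment #6: 3→7→2→4→1→0 bottleneck 1, total now 71
augment #7: 3→7→2→6→8→0 bottleneck 6, total now 77

Maximum flow value: 77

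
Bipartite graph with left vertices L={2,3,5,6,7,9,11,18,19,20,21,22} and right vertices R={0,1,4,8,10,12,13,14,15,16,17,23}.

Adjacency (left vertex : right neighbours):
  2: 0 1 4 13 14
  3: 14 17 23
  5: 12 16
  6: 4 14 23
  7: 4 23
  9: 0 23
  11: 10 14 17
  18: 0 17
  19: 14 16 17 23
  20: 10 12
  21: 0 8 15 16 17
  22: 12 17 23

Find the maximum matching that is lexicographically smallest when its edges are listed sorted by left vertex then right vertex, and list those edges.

Lex-smallest maximum matching: {(2,1), (3,14), (5,12), (6,4), (7,23), (9,0), (11,10), (18,17), (19,16), (21,8)}

|M| = 10 (so the lex-smallest maximum matching has 10 edges)
process left vertices in ascending order; for each, take the smallest-labelled available neighbour that still permits 10 edges overall, or leave it unmatched if none does
lex-smallest matching: {2-1, 3-14, 5-12, 6-4, 7-23, 9-0, 11-10, 18-17, 19-16, 21-8}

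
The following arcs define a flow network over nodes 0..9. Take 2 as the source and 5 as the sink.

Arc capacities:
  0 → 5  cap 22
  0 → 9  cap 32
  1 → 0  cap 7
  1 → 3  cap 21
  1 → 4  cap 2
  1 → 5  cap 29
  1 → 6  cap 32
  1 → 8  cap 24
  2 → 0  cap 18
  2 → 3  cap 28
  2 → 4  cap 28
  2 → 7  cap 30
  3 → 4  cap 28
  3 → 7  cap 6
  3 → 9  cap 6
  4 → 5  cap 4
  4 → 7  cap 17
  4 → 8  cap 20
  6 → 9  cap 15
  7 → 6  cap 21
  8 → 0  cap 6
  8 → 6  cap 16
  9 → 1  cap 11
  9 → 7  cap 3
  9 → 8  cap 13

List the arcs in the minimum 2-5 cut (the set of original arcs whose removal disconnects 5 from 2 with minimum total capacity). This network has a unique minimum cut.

Min-cut arcs: {(0,5), (4,5), (9,1)} (total capacity 37)

augment #1: 2→0→5 push 18
augment #2: 2→4→5 push 4
augment #3: 2→3→9→1→5 push 6
augment #4: 2→4→8→0→5 push 4
augment #5: 2→7→6→9→1→5 push 5
max flow = 37; residual-reachable set from 2 gives S-side
cut edges (S→T): {(0,5), (4,5), (9,1)} total cap 37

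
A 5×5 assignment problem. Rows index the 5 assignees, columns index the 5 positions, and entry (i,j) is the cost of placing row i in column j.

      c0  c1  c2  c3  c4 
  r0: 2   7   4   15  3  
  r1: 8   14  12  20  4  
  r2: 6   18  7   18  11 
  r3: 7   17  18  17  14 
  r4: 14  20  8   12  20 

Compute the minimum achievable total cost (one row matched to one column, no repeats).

optimal assignment: row0→col1 (cost 7), row1→col4 (cost 4), row2→col2 (cost 7), row3→col0 (cost 7), row4→col3 (cost 12)
total = 7 + 4 + 7 + 7 + 12 = 37

Minimum assignment cost: 37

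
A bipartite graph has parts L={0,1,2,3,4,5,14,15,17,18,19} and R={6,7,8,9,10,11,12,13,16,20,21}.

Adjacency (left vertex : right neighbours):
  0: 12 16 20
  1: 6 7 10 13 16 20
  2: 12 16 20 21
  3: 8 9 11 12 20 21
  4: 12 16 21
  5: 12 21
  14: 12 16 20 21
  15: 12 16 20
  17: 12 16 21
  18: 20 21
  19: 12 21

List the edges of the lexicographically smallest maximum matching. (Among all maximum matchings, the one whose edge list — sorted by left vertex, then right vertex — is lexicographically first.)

|M| = 6 (so the lex-smallest maximum matching has 6 edges)
process left vertices in ascending order; for each, take the smallest-labelled available neighbour that still permits 6 edges overall, or leave it unmatched if none does
lex-smallest matching: {0-12, 1-6, 2-16, 3-8, 4-21, 14-20}

Lex-smallest maximum matching: {(0,12), (1,6), (2,16), (3,8), (4,21), (14,20)}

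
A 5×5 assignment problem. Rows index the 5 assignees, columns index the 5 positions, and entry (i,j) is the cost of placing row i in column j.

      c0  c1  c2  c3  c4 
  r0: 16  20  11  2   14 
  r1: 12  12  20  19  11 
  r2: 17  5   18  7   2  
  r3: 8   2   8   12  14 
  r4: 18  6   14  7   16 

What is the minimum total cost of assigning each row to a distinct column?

optimal assignment: row0→col3 (cost 2), row1→col0 (cost 12), row2→col4 (cost 2), row3→col2 (cost 8), row4→col1 (cost 6)
total = 2 + 12 + 2 + 8 + 6 = 30

Minimum assignment cost: 30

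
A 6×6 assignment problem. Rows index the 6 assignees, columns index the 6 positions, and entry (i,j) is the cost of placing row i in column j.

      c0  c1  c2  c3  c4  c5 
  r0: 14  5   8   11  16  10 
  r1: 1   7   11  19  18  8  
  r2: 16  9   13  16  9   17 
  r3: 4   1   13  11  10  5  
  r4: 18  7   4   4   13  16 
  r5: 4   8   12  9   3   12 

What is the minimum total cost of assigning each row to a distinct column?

Minimum assignment cost: 30

optimal assignment: row0→col2 (cost 8), row1→col0 (cost 1), row2→col1 (cost 9), row3→col5 (cost 5), row4→col3 (cost 4), row5→col4 (cost 3)
total = 8 + 1 + 9 + 5 + 4 + 3 = 30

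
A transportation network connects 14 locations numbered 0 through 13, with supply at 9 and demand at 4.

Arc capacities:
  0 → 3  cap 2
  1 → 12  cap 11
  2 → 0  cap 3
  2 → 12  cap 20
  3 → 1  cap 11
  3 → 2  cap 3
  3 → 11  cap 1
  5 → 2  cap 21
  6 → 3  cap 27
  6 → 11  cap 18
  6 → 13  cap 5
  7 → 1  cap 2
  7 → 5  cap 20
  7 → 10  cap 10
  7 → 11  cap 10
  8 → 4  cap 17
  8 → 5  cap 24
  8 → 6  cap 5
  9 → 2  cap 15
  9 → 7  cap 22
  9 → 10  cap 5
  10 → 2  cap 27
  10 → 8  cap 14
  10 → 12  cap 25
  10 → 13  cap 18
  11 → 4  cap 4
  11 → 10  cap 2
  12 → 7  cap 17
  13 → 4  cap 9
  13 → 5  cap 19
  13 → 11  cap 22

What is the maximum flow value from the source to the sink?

augment #1: 9→7→11→4 bottleneck 4, total now 4
augment #2: 9→10→8→4 bottleneck 5, total now 9
augment #3: 9→7→10→8→4 bottleneck 9, total now 18
augment #4: 9→7→10→13→4 bottleneck 1, total now 19
augment #5: 9→7→11→10→13→4 bottleneck 2, total now 21

Maximum flow value: 21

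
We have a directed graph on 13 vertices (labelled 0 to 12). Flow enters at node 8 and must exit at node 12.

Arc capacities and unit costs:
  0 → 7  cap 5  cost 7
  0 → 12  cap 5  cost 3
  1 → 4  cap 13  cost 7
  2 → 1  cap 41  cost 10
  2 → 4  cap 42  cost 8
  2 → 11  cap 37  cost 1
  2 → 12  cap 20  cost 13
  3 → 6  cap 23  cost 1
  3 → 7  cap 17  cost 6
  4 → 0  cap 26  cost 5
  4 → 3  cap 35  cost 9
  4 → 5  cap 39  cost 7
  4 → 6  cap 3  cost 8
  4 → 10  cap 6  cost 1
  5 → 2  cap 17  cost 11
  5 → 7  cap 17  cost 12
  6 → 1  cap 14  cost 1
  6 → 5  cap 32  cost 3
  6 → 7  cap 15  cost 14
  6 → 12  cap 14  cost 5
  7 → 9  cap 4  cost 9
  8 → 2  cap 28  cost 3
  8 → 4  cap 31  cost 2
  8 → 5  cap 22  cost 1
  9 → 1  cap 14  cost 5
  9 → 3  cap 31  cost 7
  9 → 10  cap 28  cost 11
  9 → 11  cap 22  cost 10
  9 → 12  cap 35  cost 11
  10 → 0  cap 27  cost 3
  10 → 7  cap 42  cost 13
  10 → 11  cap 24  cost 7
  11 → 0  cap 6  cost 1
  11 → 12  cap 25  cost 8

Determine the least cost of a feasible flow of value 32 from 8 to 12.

Minimum cost for 32 units: 372

shortest-cost path #1: 8→2→11→0→12 push 5 @ unit cost 8 (adds 40)
shortest-cost path #2: 8→2→11→12 push 23 @ unit cost 12 (adds 276)
shortest-cost path #3: 8→4→10→0→11→12 push 2 @ unit cost 13 (adds 26)
shortest-cost path #4: 8→4→6→12 push 2 @ unit cost 15 (adds 30)
total cost = 372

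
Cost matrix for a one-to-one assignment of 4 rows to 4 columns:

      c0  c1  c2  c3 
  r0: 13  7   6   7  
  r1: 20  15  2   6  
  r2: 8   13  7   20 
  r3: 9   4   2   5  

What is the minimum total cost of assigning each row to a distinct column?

optimal assignment: row0→col3 (cost 7), row1→col2 (cost 2), row2→col0 (cost 8), row3→col1 (cost 4)
total = 7 + 2 + 8 + 4 = 21

Minimum assignment cost: 21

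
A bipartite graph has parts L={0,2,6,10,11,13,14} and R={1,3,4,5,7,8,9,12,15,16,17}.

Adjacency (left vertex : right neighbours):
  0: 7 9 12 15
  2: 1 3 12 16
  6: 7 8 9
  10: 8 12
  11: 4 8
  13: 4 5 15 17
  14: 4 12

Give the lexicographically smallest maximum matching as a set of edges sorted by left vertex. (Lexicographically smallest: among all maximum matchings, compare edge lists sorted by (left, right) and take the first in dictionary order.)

|M| = 7 (so the lex-smallest maximum matching has 7 edges)
process left vertices in ascending order; for each, take the smallest-labelled available neighbour that still permits 7 edges overall, or leave it unmatched if none does
lex-smallest matching: {0-7, 2-1, 6-9, 10-8, 11-4, 13-5, 14-12}

Lex-smallest maximum matching: {(0,7), (2,1), (6,9), (10,8), (11,4), (13,5), (14,12)}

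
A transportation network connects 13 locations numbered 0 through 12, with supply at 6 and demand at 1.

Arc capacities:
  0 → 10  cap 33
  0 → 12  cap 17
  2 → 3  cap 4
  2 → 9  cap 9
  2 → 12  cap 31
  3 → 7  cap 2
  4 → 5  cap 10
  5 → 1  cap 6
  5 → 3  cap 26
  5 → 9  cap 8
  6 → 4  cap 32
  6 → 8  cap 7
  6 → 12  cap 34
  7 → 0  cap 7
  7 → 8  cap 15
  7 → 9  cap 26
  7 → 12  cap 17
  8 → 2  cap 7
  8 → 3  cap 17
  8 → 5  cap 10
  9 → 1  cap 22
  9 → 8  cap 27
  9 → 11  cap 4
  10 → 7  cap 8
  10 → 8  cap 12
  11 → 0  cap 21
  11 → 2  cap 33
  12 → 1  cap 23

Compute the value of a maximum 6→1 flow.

Maximum flow value: 40

augment #1: 6→12→1 bottleneck 23, total now 23
augment #2: 6→4→5→1 bottleneck 6, total now 29
augment #3: 6→4→5→9→1 bottleneck 4, total now 33
augment #4: 6→8→2→9→1 bottleneck 7, total now 40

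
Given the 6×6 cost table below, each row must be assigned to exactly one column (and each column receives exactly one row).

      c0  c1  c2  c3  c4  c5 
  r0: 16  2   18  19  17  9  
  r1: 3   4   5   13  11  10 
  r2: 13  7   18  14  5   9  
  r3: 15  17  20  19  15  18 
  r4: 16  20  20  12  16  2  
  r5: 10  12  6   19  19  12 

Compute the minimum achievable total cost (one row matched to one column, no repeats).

optimal assignment: row0→col1 (cost 2), row1→col0 (cost 3), row2→col4 (cost 5), row3→col3 (cost 19), row4→col5 (cost 2), row5→col2 (cost 6)
total = 2 + 3 + 5 + 19 + 2 + 6 = 37

Minimum assignment cost: 37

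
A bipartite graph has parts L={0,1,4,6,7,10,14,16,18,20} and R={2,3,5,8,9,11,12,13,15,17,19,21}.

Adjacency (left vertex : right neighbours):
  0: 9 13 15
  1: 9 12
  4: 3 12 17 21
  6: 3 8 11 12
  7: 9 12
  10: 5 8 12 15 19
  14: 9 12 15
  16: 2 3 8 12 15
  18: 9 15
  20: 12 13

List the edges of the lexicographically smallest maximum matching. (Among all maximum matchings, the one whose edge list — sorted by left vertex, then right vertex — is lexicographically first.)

Lex-smallest maximum matching: {(0,9), (1,12), (4,3), (6,8), (10,5), (14,15), (16,2), (20,13)}

|M| = 8 (so the lex-smallest maximum matching has 8 edges)
process left vertices in ascending order; for each, take the smallest-labelled available neighbour that still permits 8 edges overall, or leave it unmatched if none does
lex-smallest matching: {0-9, 1-12, 4-3, 6-8, 10-5, 14-15, 16-2, 20-13}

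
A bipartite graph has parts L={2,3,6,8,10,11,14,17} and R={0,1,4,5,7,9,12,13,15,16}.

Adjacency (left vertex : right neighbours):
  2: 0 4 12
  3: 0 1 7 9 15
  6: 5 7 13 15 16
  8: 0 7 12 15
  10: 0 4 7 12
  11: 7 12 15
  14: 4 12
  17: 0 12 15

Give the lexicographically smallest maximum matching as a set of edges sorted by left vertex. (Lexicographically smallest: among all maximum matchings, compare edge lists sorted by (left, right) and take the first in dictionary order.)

Lex-smallest maximum matching: {(2,0), (3,1), (6,5), (8,7), (10,4), (11,12), (17,15)}

|M| = 7 (so the lex-smallest maximum matching has 7 edges)
process left vertices in ascending order; for each, take the smallest-labelled available neighbour that still permits 7 edges overall, or leave it unmatched if none does
lex-smallest matching: {2-0, 3-1, 6-5, 8-7, 10-4, 11-12, 17-15}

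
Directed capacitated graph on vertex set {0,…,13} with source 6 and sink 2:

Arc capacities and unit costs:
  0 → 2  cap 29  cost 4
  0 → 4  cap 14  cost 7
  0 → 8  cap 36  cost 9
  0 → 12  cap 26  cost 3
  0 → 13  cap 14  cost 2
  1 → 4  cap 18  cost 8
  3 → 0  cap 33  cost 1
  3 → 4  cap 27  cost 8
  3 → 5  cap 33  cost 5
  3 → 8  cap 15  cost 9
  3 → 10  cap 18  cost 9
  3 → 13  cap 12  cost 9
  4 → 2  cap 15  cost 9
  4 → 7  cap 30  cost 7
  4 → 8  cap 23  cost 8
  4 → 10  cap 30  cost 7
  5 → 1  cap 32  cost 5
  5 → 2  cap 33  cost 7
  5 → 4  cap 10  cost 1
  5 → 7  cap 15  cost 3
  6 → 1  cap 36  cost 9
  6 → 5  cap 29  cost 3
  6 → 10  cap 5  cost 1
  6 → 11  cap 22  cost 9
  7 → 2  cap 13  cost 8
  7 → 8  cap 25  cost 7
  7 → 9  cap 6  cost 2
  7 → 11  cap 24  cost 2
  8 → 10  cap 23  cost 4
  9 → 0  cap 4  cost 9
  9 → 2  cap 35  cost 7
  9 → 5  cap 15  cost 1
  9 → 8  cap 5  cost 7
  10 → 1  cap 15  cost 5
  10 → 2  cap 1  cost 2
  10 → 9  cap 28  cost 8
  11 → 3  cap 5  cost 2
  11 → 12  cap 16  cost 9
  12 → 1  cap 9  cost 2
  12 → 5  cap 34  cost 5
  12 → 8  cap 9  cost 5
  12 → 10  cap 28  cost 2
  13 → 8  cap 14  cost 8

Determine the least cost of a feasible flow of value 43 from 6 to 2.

shortest-cost path #1: 6→10→2 push 1 @ unit cost 3 (adds 3)
shortest-cost path #2: 6→5→2 push 29 @ unit cost 10 (adds 290)
shortest-cost path #3: 6→10→9→2 push 4 @ unit cost 16 (adds 64)
shortest-cost path #4: 6→11→3→0→2 push 5 @ unit cost 16 (adds 80)
shortest-cost path #5: 6→1→4→2 push 4 @ unit cost 26 (adds 104)
total cost = 541

Minimum cost for 43 units: 541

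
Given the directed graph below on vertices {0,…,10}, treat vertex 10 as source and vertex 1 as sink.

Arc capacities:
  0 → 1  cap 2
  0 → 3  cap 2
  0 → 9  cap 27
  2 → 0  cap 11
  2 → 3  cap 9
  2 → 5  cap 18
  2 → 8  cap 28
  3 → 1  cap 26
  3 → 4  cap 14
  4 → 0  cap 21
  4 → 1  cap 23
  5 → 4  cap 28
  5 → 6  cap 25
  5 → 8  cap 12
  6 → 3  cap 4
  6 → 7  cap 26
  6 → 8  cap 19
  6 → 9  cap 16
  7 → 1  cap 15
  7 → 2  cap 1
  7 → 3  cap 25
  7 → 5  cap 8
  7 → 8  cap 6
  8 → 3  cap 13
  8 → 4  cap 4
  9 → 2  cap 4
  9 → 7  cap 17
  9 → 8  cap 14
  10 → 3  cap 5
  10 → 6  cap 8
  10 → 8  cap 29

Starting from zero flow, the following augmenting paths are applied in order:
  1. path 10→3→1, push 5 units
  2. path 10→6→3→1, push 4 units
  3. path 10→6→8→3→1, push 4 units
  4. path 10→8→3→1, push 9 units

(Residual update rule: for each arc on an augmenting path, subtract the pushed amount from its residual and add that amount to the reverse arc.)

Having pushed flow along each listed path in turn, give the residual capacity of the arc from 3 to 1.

after path 1 (10→3→1, push 5): res(3,1)=21
after path 2 (10→6→3→1, push 4): res(3,1)=17
after path 3 (10→6→8→3→1, push 4): res(3,1)=13
after path 4 (10→8→3→1, push 9): res(3,1)=4

Residual capacity of (3,1): 4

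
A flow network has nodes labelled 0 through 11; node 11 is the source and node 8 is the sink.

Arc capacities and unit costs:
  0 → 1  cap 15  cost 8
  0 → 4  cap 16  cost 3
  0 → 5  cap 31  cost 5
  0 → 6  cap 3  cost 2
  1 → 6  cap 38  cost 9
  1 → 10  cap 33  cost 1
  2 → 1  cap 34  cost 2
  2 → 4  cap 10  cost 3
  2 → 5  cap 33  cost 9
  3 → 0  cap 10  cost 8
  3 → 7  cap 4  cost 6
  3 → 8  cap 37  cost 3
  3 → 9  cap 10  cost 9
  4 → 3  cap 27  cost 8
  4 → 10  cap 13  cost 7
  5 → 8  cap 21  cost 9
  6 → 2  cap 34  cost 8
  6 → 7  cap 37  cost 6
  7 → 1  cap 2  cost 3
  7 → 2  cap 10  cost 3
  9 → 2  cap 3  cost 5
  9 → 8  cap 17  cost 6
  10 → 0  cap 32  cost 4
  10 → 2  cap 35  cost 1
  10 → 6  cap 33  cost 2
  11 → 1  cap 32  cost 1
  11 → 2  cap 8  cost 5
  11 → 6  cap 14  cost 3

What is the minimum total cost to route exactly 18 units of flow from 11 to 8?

Minimum cost for 18 units: 330

shortest-cost path #1: 11→1→10→2→4→3→8 push 10 @ unit cost 17 (adds 170)
shortest-cost path #2: 11→1→10→0→5→8 push 8 @ unit cost 20 (adds 160)
total cost = 330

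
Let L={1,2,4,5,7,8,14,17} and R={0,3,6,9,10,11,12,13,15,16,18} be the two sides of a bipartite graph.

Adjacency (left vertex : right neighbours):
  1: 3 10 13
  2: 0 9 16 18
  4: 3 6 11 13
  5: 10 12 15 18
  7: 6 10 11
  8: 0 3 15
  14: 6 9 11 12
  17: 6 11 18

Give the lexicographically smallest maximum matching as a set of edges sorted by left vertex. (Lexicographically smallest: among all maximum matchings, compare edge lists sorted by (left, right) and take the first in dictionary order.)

Lex-smallest maximum matching: {(1,3), (2,0), (4,6), (5,10), (7,11), (8,15), (14,9), (17,18)}

|M| = 8 (so the lex-smallest maximum matching has 8 edges)
process left vertices in ascending order; for each, take the smallest-labelled available neighbour that still permits 8 edges overall, or leave it unmatched if none does
lex-smallest matching: {1-3, 2-0, 4-6, 5-10, 7-11, 8-15, 14-9, 17-18}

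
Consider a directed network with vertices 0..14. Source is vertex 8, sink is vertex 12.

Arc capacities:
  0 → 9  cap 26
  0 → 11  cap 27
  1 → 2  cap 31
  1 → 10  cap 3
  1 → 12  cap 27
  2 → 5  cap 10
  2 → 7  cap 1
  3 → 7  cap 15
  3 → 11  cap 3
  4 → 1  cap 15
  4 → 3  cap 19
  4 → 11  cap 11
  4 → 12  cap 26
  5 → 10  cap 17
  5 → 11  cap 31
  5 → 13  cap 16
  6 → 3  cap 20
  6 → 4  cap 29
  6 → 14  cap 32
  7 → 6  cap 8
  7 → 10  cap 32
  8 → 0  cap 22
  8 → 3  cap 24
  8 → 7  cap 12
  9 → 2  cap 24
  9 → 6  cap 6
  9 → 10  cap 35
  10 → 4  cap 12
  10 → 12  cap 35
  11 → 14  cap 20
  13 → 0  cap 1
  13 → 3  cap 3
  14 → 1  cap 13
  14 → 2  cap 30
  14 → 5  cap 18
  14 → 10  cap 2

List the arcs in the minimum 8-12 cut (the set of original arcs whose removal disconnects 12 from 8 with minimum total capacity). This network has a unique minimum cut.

Min-cut arcs: {(3,7), (3,11), (8,0), (8,7)} (total capacity 52)

augment #1: 8→7→10→12 push 12
augment #2: 8→0→9→10→12 push 22
augment #3: 8→3→7→10→12 push 1
augment #4: 8→3→7→6→4→12 push 8
augment #5: 8→3→7→10→4→12 push 6
augment #6: 8→3→11→14→1→12 push 3
max flow = 52; residual-reachable set from 8 gives S-side
cut edges (S→T): {(3,7), (3,11), (8,0), (8,7)} total cap 52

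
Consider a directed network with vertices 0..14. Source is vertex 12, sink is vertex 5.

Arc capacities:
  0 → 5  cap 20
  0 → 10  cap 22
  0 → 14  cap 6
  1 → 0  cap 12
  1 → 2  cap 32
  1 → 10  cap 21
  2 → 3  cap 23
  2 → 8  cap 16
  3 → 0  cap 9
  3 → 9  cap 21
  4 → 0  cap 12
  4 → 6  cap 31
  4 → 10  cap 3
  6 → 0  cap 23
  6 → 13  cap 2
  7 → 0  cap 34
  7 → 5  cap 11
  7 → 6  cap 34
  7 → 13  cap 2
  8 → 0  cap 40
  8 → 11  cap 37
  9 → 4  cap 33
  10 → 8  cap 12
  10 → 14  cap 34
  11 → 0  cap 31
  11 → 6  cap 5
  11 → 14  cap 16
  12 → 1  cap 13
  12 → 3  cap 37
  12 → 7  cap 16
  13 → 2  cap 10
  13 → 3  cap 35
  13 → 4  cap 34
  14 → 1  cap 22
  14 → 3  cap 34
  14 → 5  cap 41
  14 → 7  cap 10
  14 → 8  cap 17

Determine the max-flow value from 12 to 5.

augment #1: 12→7→5 bottleneck 11, total now 11
augment #2: 12→1→0→5 bottleneck 12, total now 23
augment #3: 12→3→0→5 bottleneck 8, total now 31
augment #4: 12→1→10→14→5 bottleneck 1, total now 32
augment #5: 12→3→0→14→5 bottleneck 1, total now 33
augment #6: 12→7→0→14→5 bottleneck 5, total now 38
augment #7: 12→3→9→4→10→14→5 bottleneck 3, total now 41
augment #8: 12→3→9→4→0→10→14→5 bottleneck 12, total now 53
augment #9: 12→3→9→4→6→0→10→14→5 bottleneck 6, total now 59

Maximum flow value: 59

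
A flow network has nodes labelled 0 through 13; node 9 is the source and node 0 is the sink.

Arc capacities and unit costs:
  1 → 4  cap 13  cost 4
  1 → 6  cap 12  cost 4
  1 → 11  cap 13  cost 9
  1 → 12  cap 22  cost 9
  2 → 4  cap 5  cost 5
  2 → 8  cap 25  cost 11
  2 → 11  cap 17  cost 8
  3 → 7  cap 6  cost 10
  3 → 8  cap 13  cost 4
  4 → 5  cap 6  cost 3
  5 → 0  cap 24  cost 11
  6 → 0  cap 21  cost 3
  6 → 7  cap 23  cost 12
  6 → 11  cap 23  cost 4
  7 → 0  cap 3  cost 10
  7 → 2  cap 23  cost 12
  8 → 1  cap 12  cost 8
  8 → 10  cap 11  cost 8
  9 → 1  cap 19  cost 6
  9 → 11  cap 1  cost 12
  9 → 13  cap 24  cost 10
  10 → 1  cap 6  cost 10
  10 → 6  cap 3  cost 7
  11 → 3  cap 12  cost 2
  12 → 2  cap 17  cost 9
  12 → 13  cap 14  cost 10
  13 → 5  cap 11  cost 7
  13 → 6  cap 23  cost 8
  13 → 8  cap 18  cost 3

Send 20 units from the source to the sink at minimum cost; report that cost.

Minimum cost for 20 units: 324

shortest-cost path #1: 9→1→6→0 push 12 @ unit cost 13 (adds 156)
shortest-cost path #2: 9→13→6→0 push 8 @ unit cost 21 (adds 168)
total cost = 324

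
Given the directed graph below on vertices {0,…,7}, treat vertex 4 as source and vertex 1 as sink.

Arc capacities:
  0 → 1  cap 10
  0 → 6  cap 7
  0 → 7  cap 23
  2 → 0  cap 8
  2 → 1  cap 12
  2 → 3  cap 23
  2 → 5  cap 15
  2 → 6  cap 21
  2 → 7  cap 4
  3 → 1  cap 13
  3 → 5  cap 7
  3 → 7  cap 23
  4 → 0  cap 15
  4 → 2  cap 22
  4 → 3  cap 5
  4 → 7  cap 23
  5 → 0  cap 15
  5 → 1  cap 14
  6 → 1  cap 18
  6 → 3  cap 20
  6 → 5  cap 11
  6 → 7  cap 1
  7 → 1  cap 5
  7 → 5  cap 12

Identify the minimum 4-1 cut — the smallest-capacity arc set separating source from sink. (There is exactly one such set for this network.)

augment #1: 4→0→1 push 10
augment #2: 4→2→1 push 12
augment #3: 4→3→1 push 5
augment #4: 4→7→1 push 5
augment #5: 4→0→6→1 push 5
augment #6: 4→2→3→1 push 8
augment #7: 4→2→5→1 push 2
augment #8: 4→7→5→1 push 12
max flow = 59; residual-reachable set from 4 gives S-side
cut edges (S→T): {(4,0), (4,2), (4,3), (7,1), (7,5)} total cap 59

Min-cut arcs: {(4,0), (4,2), (4,3), (7,1), (7,5)} (total capacity 59)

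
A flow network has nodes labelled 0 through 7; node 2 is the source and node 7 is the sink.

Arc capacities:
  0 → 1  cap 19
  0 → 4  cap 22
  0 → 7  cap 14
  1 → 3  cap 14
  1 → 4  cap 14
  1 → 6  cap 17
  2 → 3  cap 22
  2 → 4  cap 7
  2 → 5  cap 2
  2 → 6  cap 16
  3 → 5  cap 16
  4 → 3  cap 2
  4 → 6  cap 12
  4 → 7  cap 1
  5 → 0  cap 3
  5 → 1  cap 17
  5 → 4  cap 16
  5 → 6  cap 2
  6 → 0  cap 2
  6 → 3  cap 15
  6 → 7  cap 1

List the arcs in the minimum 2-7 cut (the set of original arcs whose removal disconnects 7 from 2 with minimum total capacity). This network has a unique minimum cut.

Min-cut arcs: {(4,7), (5,0), (6,0), (6,7)} (total capacity 7)

augment #1: 2→4→7 push 1
augment #2: 2→6→7 push 1
augment #3: 2→5→0→7 push 2
augment #4: 2→6→0→7 push 2
augment #5: 2→3→5→0→7 push 1
max flow = 7; residual-reachable set from 2 gives S-side
cut edges (S→T): {(4,7), (5,0), (6,0), (6,7)} total cap 7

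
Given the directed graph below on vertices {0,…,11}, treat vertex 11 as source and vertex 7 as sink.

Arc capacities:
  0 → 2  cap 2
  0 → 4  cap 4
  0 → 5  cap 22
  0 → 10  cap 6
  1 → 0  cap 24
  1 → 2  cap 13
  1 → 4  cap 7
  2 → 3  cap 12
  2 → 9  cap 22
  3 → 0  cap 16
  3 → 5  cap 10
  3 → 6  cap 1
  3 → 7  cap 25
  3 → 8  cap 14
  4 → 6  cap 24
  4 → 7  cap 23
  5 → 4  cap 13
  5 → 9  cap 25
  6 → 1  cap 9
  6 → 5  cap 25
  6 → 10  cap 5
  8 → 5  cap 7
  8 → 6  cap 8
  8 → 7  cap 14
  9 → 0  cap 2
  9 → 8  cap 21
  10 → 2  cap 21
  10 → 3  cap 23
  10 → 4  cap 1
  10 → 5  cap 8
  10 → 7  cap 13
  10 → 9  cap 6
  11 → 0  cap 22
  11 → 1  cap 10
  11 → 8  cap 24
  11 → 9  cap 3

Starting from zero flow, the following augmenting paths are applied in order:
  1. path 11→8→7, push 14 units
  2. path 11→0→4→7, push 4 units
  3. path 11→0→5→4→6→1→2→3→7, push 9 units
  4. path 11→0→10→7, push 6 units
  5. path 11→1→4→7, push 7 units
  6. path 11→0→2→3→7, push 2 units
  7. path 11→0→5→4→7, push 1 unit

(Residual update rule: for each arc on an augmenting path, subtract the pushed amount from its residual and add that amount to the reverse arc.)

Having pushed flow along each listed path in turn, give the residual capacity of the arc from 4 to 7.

after path 1 (11→8→7, push 14): res(4,7)=23
after path 2 (11→0→4→7, push 4): res(4,7)=19
after path 3 (11→0→5→4→6→1→2→3→7, push 9): res(4,7)=19
after path 4 (11→0→10→7, push 6): res(4,7)=19
after path 5 (11→1→4→7, push 7): res(4,7)=12
after path 6 (11→0→2→3→7, push 2): res(4,7)=12
after path 7 (11→0→5→4→7, push 1): res(4,7)=11

Residual capacity of (4,7): 11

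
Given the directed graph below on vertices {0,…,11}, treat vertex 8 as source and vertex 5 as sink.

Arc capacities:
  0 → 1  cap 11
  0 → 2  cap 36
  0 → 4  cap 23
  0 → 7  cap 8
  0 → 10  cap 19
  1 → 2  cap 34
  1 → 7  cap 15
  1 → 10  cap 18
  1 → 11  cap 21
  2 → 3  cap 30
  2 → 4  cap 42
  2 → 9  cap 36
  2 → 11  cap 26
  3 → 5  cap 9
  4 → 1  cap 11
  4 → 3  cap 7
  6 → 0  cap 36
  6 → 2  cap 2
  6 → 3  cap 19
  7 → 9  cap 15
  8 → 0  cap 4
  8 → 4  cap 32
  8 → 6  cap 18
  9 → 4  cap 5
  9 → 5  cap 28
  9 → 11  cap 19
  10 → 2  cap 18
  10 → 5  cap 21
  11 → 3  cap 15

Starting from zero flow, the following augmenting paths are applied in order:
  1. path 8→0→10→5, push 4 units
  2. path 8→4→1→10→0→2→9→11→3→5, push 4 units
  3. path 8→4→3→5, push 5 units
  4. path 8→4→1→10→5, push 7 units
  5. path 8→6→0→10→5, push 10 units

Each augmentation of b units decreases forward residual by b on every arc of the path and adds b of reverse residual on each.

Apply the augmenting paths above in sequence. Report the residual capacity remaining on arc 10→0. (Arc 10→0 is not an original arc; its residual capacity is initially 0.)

after path 1 (8→0→10→5, push 4): res(10,0)=4
after path 2 (8→4→1→10→0→2→9→11→3→5, push 4): res(10,0)=0
after path 3 (8→4→3→5, push 5): res(10,0)=0
after path 4 (8→4→1→10→5, push 7): res(10,0)=0
after path 5 (8→6→0→10→5, push 10): res(10,0)=10

Residual capacity of (10,0): 10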